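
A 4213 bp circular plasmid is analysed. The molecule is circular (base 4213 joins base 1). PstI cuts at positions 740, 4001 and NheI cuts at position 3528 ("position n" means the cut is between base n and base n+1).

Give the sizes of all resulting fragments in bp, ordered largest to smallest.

2788, 952, 473 bp

Combined cut positions (sorted): 740, 3528, 4001.
Circular molecule, 3 cuts → 3 fragments:
  3528 − 740 = 2788 bp
  4001 − 3528 = 473 bp
  wrap: 4213 − 4001 + 740 = 952 bp
Sorted largest to smallest: 2788, 952, 473 bp.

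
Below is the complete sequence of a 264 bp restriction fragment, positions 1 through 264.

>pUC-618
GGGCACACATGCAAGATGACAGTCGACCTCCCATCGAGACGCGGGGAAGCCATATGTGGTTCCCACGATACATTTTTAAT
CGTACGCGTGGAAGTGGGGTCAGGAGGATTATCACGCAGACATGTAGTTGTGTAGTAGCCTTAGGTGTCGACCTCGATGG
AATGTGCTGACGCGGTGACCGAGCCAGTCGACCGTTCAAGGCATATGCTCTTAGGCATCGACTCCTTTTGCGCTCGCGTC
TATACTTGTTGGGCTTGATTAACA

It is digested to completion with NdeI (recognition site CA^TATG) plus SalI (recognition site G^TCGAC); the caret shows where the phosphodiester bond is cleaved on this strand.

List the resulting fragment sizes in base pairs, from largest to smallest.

NdeI sites (CATATG) start at positions 51, 202.
NdeI cuts after base 2 of each site, so after positions 52, 203.
SalI sites (GTCGAC) start at positions 22, 147, 187.
SalI cuts after the first base of each site, so after positions 22, 147, 187.
Combined cut positions: 22, 52, 147, 187, 203.
Linear molecule, 5 cuts → 6 fragments:
  1–22 → 22 bp
  23–52 → 30 bp
  53–147 → 95 bp
  148–187 → 40 bp
  188–203 → 16 bp
  204–264 → 61 bp
Sorted largest to smallest: 95, 61, 40, 30, 22, 16 bp.

95, 61, 40, 30, 22, 16 bp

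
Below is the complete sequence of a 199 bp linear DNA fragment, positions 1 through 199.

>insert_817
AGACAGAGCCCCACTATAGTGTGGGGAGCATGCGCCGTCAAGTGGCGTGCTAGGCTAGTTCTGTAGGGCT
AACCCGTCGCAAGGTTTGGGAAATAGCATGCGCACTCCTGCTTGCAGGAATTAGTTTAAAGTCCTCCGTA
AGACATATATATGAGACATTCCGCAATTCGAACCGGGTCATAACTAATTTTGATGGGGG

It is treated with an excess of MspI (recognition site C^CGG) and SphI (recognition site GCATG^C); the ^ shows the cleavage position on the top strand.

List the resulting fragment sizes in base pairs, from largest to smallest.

73, 68, 32, 26 bp

The MspI site (CCGG) starts at position 173.
MspI cuts after the first base of each site, so after position 173.
SphI sites (GCATGC) start at positions 28, 96.
SphI cuts after base 5 of each site (before the last base), so after positions 32, 100.
Combined cut positions: 32, 100, 173.
Linear molecule, 3 cuts → 4 fragments:
  1–32 → 32 bp
  33–100 → 68 bp
  101–173 → 73 bp
  174–199 → 26 bp
Sorted largest to smallest: 73, 68, 32, 26 bp.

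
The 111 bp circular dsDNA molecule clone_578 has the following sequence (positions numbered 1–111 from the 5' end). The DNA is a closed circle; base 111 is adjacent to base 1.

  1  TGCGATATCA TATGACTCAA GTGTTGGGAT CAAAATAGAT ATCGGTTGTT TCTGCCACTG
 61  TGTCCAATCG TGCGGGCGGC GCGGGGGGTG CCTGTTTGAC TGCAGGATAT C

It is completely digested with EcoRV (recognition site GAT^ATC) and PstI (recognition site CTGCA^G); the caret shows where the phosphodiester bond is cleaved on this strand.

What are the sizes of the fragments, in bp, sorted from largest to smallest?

64, 34, 9, 4 bp

EcoRV sites (GATATC) start at positions 4, 38, 106.
EcoRV cuts after base 3 of each site, so after positions 6, 40, 108.
The PstI site (CTGCAG) starts at position 100.
PstI cuts after base 5 of each site (before the last base), so after position 104.
Combined cut positions: 6, 40, 104, 108.
Circular molecule, 4 cuts → 4 fragments:
  7–40 → 34 bp
  41–104 → 64 bp
  105–108 → 4 bp
  109–111 then 1–6 → 3 + 6 = 9 bp
Sorted largest to smallest: 64, 34, 9, 4 bp.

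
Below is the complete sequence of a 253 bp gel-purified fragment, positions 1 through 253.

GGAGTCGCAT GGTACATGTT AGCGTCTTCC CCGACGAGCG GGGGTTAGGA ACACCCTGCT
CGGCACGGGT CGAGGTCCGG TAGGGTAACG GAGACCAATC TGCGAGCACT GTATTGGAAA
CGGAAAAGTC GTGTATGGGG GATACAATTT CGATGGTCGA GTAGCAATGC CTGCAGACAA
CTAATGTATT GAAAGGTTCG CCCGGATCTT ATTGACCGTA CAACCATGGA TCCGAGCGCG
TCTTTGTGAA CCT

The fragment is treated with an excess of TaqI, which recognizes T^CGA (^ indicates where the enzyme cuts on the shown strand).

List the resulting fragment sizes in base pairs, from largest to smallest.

96, 80, 70, 7 bp

TaqI sites (TCGA) start at positions 70, 150, 157.
TaqI cuts after the first base of each site, so after positions 70, 150, 157.
Linear molecule, 3 cuts → 4 fragments:
  1–70 → 70 bp
  71–150 → 80 bp
  151–157 → 7 bp
  158–253 → 96 bp
Sorted largest to smallest: 96, 80, 70, 7 bp.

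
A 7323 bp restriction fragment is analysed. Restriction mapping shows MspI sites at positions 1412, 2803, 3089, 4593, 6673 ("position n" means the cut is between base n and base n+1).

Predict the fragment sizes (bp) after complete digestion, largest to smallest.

Linear molecule, 5 cuts → 6 fragments:
  1412 − 0 = 1412 bp
  2803 − 1412 = 1391 bp
  3089 − 2803 = 286 bp
  4593 − 3089 = 1504 bp
  6673 − 4593 = 2080 bp
  7323 − 6673 = 650 bp
Sorted largest to smallest: 2080, 1504, 1412, 1391, 650, 286 bp.

2080, 1504, 1412, 1391, 650, 286 bp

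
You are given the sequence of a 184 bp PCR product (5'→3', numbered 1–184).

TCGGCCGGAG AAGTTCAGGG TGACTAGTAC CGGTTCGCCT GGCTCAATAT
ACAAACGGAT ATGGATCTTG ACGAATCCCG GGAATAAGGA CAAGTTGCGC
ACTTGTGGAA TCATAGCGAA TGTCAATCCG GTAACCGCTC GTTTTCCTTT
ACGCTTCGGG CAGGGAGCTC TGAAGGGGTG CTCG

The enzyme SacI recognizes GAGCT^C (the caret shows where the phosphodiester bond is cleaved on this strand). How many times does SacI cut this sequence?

1

GAGCTC occurs starting at position 165.
SacI cuts at 1 site.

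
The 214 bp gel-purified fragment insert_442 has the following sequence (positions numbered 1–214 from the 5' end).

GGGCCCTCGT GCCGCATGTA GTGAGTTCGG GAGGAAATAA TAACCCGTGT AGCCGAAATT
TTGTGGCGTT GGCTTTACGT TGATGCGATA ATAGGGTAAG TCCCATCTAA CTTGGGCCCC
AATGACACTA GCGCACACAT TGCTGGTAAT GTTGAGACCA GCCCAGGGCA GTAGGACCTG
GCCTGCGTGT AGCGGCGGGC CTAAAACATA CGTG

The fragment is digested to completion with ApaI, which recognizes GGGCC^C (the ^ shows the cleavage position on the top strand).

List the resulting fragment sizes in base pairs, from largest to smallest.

113, 96, 5 bp

ApaI sites (GGGCCC) start at positions 1, 114.
ApaI cuts after base 5 of each site (before the last base), so after positions 5, 118.
Linear molecule, 2 cuts → 3 fragments:
  1–5 → 5 bp
  6–118 → 113 bp
  119–214 → 96 bp
Sorted largest to smallest: 113, 96, 5 bp.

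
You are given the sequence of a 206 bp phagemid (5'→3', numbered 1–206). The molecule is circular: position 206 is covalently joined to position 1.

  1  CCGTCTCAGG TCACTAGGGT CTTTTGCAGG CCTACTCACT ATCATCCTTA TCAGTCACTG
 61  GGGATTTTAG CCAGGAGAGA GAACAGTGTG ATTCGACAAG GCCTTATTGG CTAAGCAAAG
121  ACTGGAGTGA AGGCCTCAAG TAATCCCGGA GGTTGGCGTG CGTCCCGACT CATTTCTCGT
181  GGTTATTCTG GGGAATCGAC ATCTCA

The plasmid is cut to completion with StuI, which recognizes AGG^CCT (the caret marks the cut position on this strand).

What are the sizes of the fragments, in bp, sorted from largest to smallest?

StuI sites (AGGCCT) start at positions 28, 99, 131.
StuI cuts after base 3 of each site, so after positions 30, 101, 133.
Circular molecule, 3 cuts → 3 fragments:
  31–101 → 71 bp
  102–133 → 32 bp
  134–206 then 1–30 → 73 + 30 = 103 bp
Sorted largest to smallest: 103, 71, 32 bp.

103, 71, 32 bp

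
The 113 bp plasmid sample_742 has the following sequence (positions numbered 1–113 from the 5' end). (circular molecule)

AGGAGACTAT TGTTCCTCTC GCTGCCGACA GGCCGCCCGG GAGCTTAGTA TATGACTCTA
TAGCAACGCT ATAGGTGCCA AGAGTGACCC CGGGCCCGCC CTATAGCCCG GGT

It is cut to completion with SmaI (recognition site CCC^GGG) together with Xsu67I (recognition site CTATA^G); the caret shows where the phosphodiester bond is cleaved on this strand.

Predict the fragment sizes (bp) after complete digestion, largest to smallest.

SmaI sites (CCCGGG) start at positions 36, 89, 107.
SmaI cuts after base 3 of each site, so after positions 38, 91, 109.
Xsu67I sites (CTATAG) start at positions 58, 69, 101.
Xsu67I cuts after base 5 of each site (before the last base), so after positions 62, 73, 105.
Combined cut positions: 38, 62, 73, 91, 105, 109.
Circular molecule, 6 cuts → 6 fragments:
  39–62 → 24 bp
  63–73 → 11 bp
  74–91 → 18 bp
  92–105 → 14 bp
  106–109 → 4 bp
  110–113 then 1–38 → 4 + 38 = 42 bp
Sorted largest to smallest: 42, 24, 18, 14, 11, 4 bp.

42, 24, 18, 14, 11, 4 bp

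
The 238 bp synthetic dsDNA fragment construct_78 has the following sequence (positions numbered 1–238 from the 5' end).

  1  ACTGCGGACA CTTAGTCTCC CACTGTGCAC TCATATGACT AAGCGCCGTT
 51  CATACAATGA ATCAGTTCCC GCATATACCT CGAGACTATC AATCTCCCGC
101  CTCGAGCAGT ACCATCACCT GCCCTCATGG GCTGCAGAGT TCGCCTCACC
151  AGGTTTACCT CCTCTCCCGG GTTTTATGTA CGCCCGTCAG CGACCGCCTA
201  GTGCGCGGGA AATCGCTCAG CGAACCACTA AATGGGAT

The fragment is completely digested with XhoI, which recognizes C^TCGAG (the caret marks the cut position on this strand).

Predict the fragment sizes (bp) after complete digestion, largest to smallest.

137, 79, 22 bp

XhoI sites (CTCGAG) start at positions 79, 101.
XhoI cuts after the first base of each site, so after positions 79, 101.
Linear molecule, 2 cuts → 3 fragments:
  1–79 → 79 bp
  80–101 → 22 bp
  102–238 → 137 bp
Sorted largest to smallest: 137, 79, 22 bp.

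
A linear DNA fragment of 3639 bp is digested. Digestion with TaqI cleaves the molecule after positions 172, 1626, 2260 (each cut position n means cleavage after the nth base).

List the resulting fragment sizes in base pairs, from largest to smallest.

Linear molecule, 3 cuts → 4 fragments:
  172 − 0 = 172 bp
  1626 − 172 = 1454 bp
  2260 − 1626 = 634 bp
  3639 − 2260 = 1379 bp
Sorted largest to smallest: 1454, 1379, 634, 172 bp.

1454, 1379, 634, 172 bp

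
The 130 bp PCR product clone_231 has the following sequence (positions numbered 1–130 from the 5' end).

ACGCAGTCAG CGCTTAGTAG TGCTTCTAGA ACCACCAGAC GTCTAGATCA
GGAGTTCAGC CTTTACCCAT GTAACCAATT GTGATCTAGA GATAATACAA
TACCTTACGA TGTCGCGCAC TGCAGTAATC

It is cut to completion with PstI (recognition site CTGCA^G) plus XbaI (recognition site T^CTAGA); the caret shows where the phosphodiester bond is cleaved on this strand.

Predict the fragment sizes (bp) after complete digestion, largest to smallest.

43, 39, 25, 17, 6 bp

The PstI site (CTGCAG) starts at position 120.
PstI cuts after base 5 of each site (before the last base), so after position 124.
XbaI sites (TCTAGA) start at positions 25, 42, 85.
XbaI cuts after the first base of each site, so after positions 25, 42, 85.
Combined cut positions: 25, 42, 85, 124.
Linear molecule, 4 cuts → 5 fragments:
  1–25 → 25 bp
  26–42 → 17 bp
  43–85 → 43 bp
  86–124 → 39 bp
  125–130 → 6 bp
Sorted largest to smallest: 43, 39, 25, 17, 6 bp.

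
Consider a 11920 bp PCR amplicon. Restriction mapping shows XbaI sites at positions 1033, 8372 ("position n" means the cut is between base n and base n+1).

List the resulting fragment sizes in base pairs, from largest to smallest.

Linear molecule, 2 cuts → 3 fragments:
  1033 − 0 = 1033 bp
  8372 − 1033 = 7339 bp
  11920 − 8372 = 3548 bp
Sorted largest to smallest: 7339, 3548, 1033 bp.

7339, 3548, 1033 bp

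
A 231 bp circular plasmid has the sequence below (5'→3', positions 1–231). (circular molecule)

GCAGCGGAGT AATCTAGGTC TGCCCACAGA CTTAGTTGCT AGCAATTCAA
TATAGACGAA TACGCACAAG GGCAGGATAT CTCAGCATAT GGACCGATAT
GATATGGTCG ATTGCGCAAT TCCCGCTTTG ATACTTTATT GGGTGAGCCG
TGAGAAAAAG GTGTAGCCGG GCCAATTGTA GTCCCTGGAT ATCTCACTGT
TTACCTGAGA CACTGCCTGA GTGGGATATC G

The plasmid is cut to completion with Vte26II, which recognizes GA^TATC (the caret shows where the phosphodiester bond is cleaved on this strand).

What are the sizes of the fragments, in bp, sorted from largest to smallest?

112, 82, 37 bp

Vte26II sites (GATATC) start at positions 76, 188, 225.
Vte26II cuts after base 2 of each site, so after positions 77, 189, 226.
Circular molecule, 3 cuts → 3 fragments:
  78–189 → 112 bp
  190–226 → 37 bp
  227–231 then 1–77 → 5 + 77 = 82 bp
Sorted largest to smallest: 112, 82, 37 bp.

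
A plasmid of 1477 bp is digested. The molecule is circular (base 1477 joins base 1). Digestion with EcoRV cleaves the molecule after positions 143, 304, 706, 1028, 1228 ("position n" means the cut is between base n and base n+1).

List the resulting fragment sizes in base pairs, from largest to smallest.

402, 392, 322, 200, 161 bp

Circular molecule, 5 cuts → 5 fragments:
  304 − 143 = 161 bp
  706 − 304 = 402 bp
  1028 − 706 = 322 bp
  1228 − 1028 = 200 bp
  wrap: 1477 − 1228 + 143 = 392 bp
Sorted largest to smallest: 402, 392, 322, 200, 161 bp.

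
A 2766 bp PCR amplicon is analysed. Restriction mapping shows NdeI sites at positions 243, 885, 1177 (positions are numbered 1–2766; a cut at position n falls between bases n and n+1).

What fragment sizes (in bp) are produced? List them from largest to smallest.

Linear molecule, 3 cuts → 4 fragments:
  243 − 0 = 243 bp
  885 − 243 = 642 bp
  1177 − 885 = 292 bp
  2766 − 1177 = 1589 bp
Sorted largest to smallest: 1589, 642, 292, 243 bp.

1589, 642, 292, 243 bp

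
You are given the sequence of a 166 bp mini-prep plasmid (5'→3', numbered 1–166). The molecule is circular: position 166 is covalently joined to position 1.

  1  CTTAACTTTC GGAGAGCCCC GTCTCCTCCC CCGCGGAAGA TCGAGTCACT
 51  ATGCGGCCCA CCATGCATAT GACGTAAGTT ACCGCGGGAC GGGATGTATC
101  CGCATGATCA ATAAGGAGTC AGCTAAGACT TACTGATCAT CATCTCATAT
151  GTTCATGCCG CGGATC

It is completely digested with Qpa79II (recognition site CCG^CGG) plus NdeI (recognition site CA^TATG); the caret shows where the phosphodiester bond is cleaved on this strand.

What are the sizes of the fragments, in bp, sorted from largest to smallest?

Qpa79II sites (CCGCGG) start at positions 31, 82, 158.
Qpa79II cuts after base 3 of each site, so after positions 33, 84, 160.
NdeI sites (CATATG) start at positions 66, 146.
NdeI cuts after base 2 of each site, so after positions 67, 147.
Combined cut positions: 33, 67, 84, 147, 160.
Circular molecule, 5 cuts → 5 fragments:
  34–67 → 34 bp
  68–84 → 17 bp
  85–147 → 63 bp
  148–160 → 13 bp
  161–166 then 1–33 → 6 + 33 = 39 bp
Sorted largest to smallest: 63, 39, 34, 17, 13 bp.

63, 39, 34, 17, 13 bp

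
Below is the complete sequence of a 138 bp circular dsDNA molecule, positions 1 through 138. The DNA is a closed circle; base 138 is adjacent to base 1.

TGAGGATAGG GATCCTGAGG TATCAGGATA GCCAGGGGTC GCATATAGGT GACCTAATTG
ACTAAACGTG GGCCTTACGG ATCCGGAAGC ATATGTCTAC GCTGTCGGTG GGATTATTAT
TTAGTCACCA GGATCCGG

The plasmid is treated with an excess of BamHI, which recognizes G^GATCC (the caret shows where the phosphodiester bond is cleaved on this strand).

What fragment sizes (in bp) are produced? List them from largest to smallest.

BamHI sites (GGATCC) start at positions 10, 79, 131.
BamHI cuts after the first base of each site, so after positions 10, 79, 131.
Circular molecule, 3 cuts → 3 fragments:
  11–79 → 69 bp
  80–131 → 52 bp
  132–138 then 1–10 → 7 + 10 = 17 bp
Sorted largest to smallest: 69, 52, 17 bp.

69, 52, 17 bp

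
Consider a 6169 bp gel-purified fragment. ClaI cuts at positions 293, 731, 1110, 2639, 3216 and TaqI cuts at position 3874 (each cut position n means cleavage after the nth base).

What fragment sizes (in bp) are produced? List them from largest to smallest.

Combined cut positions (sorted): 293, 731, 1110, 2639, 3216, 3874.
Linear molecule, 6 cuts → 7 fragments:
  293 − 0 = 293 bp
  731 − 293 = 438 bp
  1110 − 731 = 379 bp
  2639 − 1110 = 1529 bp
  3216 − 2639 = 577 bp
  3874 − 3216 = 658 bp
  6169 − 3874 = 2295 bp
Sorted largest to smallest: 2295, 1529, 658, 577, 438, 379, 293 bp.

2295, 1529, 658, 577, 438, 379, 293 bp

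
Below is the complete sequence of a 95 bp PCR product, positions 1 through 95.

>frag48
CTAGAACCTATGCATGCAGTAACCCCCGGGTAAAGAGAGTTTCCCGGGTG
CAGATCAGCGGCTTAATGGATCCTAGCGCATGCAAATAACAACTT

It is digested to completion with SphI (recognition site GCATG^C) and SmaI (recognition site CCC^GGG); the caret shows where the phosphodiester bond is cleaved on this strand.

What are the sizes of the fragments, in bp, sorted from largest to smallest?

37, 18, 16, 13, 11 bp

SphI sites (GCATGC) start at positions 12, 78.
SphI cuts after base 5 of each site (before the last base), so after positions 16, 82.
SmaI sites (CCCGGG) start at positions 25, 43.
SmaI cuts after base 3 of each site, so after positions 27, 45.
Combined cut positions: 16, 27, 45, 82.
Linear molecule, 4 cuts → 5 fragments:
  1–16 → 16 bp
  17–27 → 11 bp
  28–45 → 18 bp
  46–82 → 37 bp
  83–95 → 13 bp
Sorted largest to smallest: 37, 18, 16, 13, 11 bp.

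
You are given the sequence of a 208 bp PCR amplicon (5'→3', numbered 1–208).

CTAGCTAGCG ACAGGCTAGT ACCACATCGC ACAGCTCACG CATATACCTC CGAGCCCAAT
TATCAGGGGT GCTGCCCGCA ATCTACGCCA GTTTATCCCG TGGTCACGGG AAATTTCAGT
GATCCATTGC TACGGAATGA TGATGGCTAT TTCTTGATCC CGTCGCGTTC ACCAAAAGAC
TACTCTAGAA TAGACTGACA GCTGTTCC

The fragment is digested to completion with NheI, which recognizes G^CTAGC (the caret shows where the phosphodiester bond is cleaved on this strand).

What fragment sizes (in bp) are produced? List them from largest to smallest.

The NheI site (GCTAGC) starts at position 4.
NheI cuts after the first base of each site, so after position 4.
Linear molecule, 1 cut → 2 fragments:
  1–4 → 4 bp
  5–208 → 204 bp
Sorted largest to smallest: 204, 4 bp.

204, 4 bp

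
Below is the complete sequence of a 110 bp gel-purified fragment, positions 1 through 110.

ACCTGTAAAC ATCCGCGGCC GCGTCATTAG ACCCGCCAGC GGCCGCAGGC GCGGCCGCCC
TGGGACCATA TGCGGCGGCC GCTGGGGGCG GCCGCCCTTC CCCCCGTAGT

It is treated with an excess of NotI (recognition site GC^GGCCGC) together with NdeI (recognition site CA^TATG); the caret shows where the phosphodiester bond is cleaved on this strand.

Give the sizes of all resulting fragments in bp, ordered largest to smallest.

NotI sites (GCGGCCGC) start at positions 15, 39, 51, 75, 88.
NotI cuts after base 2 of each site, so after positions 16, 40, 52, 76, 89.
The NdeI site (CATATG) starts at position 67.
NdeI cuts after base 2 of each site, so after position 68.
Combined cut positions: 16, 40, 52, 68, 76, 89.
Linear molecule, 6 cuts → 7 fragments:
  1–16 → 16 bp
  17–40 → 24 bp
  41–52 → 12 bp
  53–68 → 16 bp
  69–76 → 8 bp
  77–89 → 13 bp
  90–110 → 21 bp
Sorted largest to smallest: 24, 21, 16, 16, 13, 12, 8 bp.

24, 21, 16, 16, 13, 12, 8 bp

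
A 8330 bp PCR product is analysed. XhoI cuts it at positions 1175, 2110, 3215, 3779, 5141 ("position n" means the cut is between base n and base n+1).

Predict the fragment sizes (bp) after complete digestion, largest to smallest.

Linear molecule, 5 cuts → 6 fragments:
  1175 − 0 = 1175 bp
  2110 − 1175 = 935 bp
  3215 − 2110 = 1105 bp
  3779 − 3215 = 564 bp
  5141 − 3779 = 1362 bp
  8330 − 5141 = 3189 bp
Sorted largest to smallest: 3189, 1362, 1175, 1105, 935, 564 bp.

3189, 1362, 1175, 1105, 935, 564 bp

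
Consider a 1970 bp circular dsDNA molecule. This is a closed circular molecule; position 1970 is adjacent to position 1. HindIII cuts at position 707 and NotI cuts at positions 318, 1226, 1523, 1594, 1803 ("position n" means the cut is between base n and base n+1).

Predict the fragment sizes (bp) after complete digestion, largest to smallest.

Combined cut positions (sorted): 318, 707, 1226, 1523, 1594, 1803.
Circular molecule, 6 cuts → 6 fragments:
  707 − 318 = 389 bp
  1226 − 707 = 519 bp
  1523 − 1226 = 297 bp
  1594 − 1523 = 71 bp
  1803 − 1594 = 209 bp
  wrap: 1970 − 1803 + 318 = 485 bp
Sorted largest to smallest: 519, 485, 389, 297, 209, 71 bp.

519, 485, 389, 297, 209, 71 bp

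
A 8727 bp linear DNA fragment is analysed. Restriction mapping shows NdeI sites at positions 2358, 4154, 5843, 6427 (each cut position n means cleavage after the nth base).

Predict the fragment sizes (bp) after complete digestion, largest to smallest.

2358, 2300, 1796, 1689, 584 bp

Linear molecule, 4 cuts → 5 fragments:
  2358 − 0 = 2358 bp
  4154 − 2358 = 1796 bp
  5843 − 4154 = 1689 bp
  6427 − 5843 = 584 bp
  8727 − 6427 = 2300 bp
Sorted largest to smallest: 2358, 2300, 1796, 1689, 584 bp.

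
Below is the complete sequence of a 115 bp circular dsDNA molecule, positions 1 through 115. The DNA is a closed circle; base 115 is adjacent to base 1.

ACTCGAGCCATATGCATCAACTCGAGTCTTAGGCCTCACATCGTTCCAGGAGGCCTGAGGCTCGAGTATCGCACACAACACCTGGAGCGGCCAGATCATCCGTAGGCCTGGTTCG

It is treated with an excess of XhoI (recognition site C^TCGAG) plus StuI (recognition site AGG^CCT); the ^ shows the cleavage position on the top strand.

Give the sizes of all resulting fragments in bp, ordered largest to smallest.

45, 20, 19, 12, 11, 8 bp

XhoI sites (CTCGAG) start at positions 2, 21, 61.
XhoI cuts after the first base of each site, so after positions 2, 21, 61.
StuI sites (AGGCCT) start at positions 31, 51, 104.
StuI cuts after base 3 of each site, so after positions 33, 53, 106.
Combined cut positions: 2, 21, 33, 53, 61, 106.
Circular molecule, 6 cuts → 6 fragments:
  3–21 → 19 bp
  22–33 → 12 bp
  34–53 → 20 bp
  54–61 → 8 bp
  62–106 → 45 bp
  107–115 then 1–2 → 9 + 2 = 11 bp
Sorted largest to smallest: 45, 20, 19, 12, 11, 8 bp.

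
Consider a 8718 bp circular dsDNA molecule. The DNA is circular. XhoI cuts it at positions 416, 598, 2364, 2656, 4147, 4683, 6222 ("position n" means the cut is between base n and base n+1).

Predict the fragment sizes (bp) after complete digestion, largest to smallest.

Circular molecule, 7 cuts → 7 fragments:
  598 − 416 = 182 bp
  2364 − 598 = 1766 bp
  2656 − 2364 = 292 bp
  4147 − 2656 = 1491 bp
  4683 − 4147 = 536 bp
  6222 − 4683 = 1539 bp
  wrap: 8718 − 6222 + 416 = 2912 bp
Sorted largest to smallest: 2912, 1766, 1539, 1491, 536, 292, 182 bp.

2912, 1766, 1539, 1491, 536, 292, 182 bp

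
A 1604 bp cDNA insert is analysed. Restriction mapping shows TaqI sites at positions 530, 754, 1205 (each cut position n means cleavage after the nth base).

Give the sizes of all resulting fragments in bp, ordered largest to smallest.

530, 451, 399, 224 bp

Linear molecule, 3 cuts → 4 fragments:
  530 − 0 = 530 bp
  754 − 530 = 224 bp
  1205 − 754 = 451 bp
  1604 − 1205 = 399 bp
Sorted largest to smallest: 530, 451, 399, 224 bp.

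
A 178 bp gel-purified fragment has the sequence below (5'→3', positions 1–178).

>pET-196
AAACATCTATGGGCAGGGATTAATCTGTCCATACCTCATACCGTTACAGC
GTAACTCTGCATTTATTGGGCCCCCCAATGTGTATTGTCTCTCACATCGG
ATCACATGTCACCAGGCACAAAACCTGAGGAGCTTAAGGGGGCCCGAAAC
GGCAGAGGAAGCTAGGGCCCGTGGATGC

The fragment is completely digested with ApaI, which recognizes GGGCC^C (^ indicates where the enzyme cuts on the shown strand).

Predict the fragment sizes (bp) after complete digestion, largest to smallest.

ApaI sites (GGGCCC) start at positions 68, 140, 165.
ApaI cuts after base 5 of each site (before the last base), so after positions 72, 144, 169.
Linear molecule, 3 cuts → 4 fragments:
  1–72 → 72 bp
  73–144 → 72 bp
  145–169 → 25 bp
  170–178 → 9 bp
Sorted largest to smallest: 72, 72, 25, 9 bp.

72, 72, 25, 9 bp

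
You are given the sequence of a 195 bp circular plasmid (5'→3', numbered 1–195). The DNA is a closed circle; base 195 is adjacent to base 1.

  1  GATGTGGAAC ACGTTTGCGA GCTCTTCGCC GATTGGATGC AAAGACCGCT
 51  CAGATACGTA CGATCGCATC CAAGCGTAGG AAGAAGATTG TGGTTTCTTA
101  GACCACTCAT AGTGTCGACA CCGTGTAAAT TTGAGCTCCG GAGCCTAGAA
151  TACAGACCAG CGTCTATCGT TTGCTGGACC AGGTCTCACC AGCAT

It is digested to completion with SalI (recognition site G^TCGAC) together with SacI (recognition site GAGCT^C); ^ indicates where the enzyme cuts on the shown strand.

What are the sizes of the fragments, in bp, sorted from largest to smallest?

91, 81, 23 bp

The SalI site (GTCGAC) starts at position 114.
SalI cuts after the first base of each site, so after position 114.
SacI sites (GAGCTC) start at positions 19, 133.
SacI cuts after base 5 of each site (before the last base), so after positions 23, 137.
Combined cut positions: 23, 114, 137.
Circular molecule, 3 cuts → 3 fragments:
  24–114 → 91 bp
  115–137 → 23 bp
  138–195 then 1–23 → 58 + 23 = 81 bp
Sorted largest to smallest: 91, 81, 23 bp.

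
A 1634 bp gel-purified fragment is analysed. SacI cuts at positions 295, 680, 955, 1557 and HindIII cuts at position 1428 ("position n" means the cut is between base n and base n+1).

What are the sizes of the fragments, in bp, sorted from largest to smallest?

473, 385, 295, 275, 129, 77 bp

Combined cut positions (sorted): 295, 680, 955, 1428, 1557.
Linear molecule, 5 cuts → 6 fragments:
  295 − 0 = 295 bp
  680 − 295 = 385 bp
  955 − 680 = 275 bp
  1428 − 955 = 473 bp
  1557 − 1428 = 129 bp
  1634 − 1557 = 77 bp
Sorted largest to smallest: 473, 385, 295, 275, 129, 77 bp.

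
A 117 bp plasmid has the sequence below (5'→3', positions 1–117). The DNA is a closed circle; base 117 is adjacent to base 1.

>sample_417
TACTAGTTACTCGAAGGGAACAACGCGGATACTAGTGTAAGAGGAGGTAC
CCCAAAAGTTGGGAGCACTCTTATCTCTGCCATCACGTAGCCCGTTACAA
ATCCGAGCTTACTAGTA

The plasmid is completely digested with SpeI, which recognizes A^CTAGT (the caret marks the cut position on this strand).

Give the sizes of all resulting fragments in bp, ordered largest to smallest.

SpeI sites (ACTAGT) start at positions 2, 31, 111.
SpeI cuts after the first base of each site, so after positions 2, 31, 111.
Circular molecule, 3 cuts → 3 fragments:
  3–31 → 29 bp
  32–111 → 80 bp
  112–117 then 1–2 → 6 + 2 = 8 bp
Sorted largest to smallest: 80, 29, 8 bp.

80, 29, 8 bp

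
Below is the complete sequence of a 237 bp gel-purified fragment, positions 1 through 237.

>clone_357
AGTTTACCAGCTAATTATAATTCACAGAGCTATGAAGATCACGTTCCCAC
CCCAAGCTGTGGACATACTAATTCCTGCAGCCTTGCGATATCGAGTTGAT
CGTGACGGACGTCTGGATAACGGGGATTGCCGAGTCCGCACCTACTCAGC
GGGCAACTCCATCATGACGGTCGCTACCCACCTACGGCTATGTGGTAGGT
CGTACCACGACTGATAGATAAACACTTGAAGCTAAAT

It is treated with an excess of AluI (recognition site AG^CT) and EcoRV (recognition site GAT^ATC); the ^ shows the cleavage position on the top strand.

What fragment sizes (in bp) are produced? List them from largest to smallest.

AluI sites (AGCT) start at positions 9, 28, 55, 230.
AluI cuts after base 2 of each site, so after positions 10, 29, 56, 231.
The EcoRV site (GATATC) starts at position 87.
EcoRV cuts after base 3 of each site, so after position 89.
Combined cut positions: 10, 29, 56, 89, 231.
Linear molecule, 5 cuts → 6 fragments:
  1–10 → 10 bp
  11–29 → 19 bp
  30–56 → 27 bp
  57–89 → 33 bp
  90–231 → 142 bp
  232–237 → 6 bp
Sorted largest to smallest: 142, 33, 27, 19, 10, 6 bp.

142, 33, 27, 19, 10, 6 bp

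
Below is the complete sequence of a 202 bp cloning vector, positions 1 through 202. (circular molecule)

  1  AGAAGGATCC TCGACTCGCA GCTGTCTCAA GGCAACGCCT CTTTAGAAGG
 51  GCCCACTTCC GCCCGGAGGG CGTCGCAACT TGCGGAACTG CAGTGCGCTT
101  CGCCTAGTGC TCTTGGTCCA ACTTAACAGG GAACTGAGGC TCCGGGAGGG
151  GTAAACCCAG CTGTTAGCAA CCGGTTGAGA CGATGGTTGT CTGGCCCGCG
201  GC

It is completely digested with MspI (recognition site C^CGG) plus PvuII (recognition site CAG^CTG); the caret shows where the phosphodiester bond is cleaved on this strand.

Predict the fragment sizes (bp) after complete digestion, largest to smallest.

79, 52, 42, 18, 11 bp

MspI sites (CCGG) start at positions 63, 142, 171.
MspI cuts after the first base of each site, so after positions 63, 142, 171.
PvuII sites (CAGCTG) start at positions 19, 158.
PvuII cuts after base 3 of each site, so after positions 21, 160.
Combined cut positions: 21, 63, 142, 160, 171.
Circular molecule, 5 cuts → 5 fragments:
  22–63 → 42 bp
  64–142 → 79 bp
  143–160 → 18 bp
  161–171 → 11 bp
  172–202 then 1–21 → 31 + 21 = 52 bp
Sorted largest to smallest: 79, 52, 42, 18, 11 bp.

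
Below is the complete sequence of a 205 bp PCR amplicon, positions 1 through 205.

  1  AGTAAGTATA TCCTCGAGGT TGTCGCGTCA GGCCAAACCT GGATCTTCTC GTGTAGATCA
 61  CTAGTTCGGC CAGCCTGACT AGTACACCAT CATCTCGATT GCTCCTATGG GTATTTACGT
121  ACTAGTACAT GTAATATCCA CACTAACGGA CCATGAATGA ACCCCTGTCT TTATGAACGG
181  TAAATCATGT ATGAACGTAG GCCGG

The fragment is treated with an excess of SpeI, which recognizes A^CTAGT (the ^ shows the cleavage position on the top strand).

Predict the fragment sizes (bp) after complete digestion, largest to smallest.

84, 60, 43, 18 bp

SpeI sites (ACTAGT) start at positions 60, 78, 121.
SpeI cuts after the first base of each site, so after positions 60, 78, 121.
Linear molecule, 3 cuts → 4 fragments:
  1–60 → 60 bp
  61–78 → 18 bp
  79–121 → 43 bp
  122–205 → 84 bp
Sorted largest to smallest: 84, 60, 43, 18 bp.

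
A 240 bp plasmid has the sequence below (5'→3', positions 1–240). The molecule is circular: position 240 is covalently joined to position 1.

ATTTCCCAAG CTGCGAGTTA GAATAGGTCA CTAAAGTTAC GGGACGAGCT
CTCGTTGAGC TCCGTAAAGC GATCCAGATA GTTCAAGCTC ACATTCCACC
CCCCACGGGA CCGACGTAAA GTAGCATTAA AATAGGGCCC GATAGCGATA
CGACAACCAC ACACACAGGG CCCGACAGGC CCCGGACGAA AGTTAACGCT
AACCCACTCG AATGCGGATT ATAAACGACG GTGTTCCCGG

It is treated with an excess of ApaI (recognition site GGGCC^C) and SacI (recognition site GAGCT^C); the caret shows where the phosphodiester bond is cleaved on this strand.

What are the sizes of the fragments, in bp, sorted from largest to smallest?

118, 78, 33, 11 bp

ApaI sites (GGGCCC) start at positions 135, 168.
ApaI cuts after base 5 of each site (before the last base), so after positions 139, 172.
SacI sites (GAGCTC) start at positions 46, 57.
SacI cuts after base 5 of each site (before the last base), so after positions 50, 61.
Combined cut positions: 50, 61, 139, 172.
Circular molecule, 4 cuts → 4 fragments:
  51–61 → 11 bp
  62–139 → 78 bp
  140–172 → 33 bp
  173–240 then 1–50 → 68 + 50 = 118 bp
Sorted largest to smallest: 118, 78, 33, 11 bp.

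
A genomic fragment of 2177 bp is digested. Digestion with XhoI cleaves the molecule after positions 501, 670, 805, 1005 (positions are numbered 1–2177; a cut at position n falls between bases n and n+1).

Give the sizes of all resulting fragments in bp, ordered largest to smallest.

1172, 501, 200, 169, 135 bp

Linear molecule, 4 cuts → 5 fragments:
  501 − 0 = 501 bp
  670 − 501 = 169 bp
  805 − 670 = 135 bp
  1005 − 805 = 200 bp
  2177 − 1005 = 1172 bp
Sorted largest to smallest: 1172, 501, 200, 169, 135 bp.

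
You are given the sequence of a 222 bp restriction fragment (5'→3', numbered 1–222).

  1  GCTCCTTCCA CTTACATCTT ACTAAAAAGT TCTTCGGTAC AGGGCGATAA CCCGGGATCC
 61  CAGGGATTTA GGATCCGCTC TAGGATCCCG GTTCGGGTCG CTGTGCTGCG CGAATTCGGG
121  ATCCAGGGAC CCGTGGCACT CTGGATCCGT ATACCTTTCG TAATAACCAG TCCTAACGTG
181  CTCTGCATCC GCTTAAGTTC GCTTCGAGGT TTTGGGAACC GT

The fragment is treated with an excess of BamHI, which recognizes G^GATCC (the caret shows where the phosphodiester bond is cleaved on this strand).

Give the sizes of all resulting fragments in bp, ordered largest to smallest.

BamHI sites (GGATCC) start at positions 55, 71, 83, 119, 143.
BamHI cuts after the first base of each site, so after positions 55, 71, 83, 119, 143.
Linear molecule, 5 cuts → 6 fragments:
  1–55 → 55 bp
  56–71 → 16 bp
  72–83 → 12 bp
  84–119 → 36 bp
  120–143 → 24 bp
  144–222 → 79 bp
Sorted largest to smallest: 79, 55, 36, 24, 16, 12 bp.

79, 55, 36, 24, 16, 12 bp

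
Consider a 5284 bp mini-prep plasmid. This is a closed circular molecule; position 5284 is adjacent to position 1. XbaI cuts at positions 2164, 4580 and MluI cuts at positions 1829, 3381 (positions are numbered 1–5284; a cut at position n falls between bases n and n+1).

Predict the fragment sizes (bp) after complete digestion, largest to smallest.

Combined cut positions (sorted): 1829, 2164, 3381, 4580.
Circular molecule, 4 cuts → 4 fragments:
  2164 − 1829 = 335 bp
  3381 − 2164 = 1217 bp
  4580 − 3381 = 1199 bp
  wrap: 5284 − 4580 + 1829 = 2533 bp
Sorted largest to smallest: 2533, 1217, 1199, 335 bp.

2533, 1217, 1199, 335 bp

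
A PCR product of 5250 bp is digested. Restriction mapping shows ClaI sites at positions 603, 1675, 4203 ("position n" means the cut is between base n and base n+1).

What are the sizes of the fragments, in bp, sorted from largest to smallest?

2528, 1072, 1047, 603 bp

Linear molecule, 3 cuts → 4 fragments:
  603 − 0 = 603 bp
  1675 − 603 = 1072 bp
  4203 − 1675 = 2528 bp
  5250 − 4203 = 1047 bp
Sorted largest to smallest: 2528, 1072, 1047, 603 bp.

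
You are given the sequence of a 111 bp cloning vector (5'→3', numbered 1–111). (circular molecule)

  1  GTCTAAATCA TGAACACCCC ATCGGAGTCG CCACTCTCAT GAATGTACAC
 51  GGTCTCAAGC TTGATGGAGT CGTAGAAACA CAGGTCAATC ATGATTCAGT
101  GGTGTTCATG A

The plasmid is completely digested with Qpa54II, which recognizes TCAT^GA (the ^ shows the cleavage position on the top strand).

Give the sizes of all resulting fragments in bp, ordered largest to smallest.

52, 29, 17, 13 bp

Qpa54II sites (TCATGA) start at positions 8, 37, 89, 106.
Qpa54II cuts after base 4 of each site, so after positions 11, 40, 92, 109.
Circular molecule, 4 cuts → 4 fragments:
  12–40 → 29 bp
  41–92 → 52 bp
  93–109 → 17 bp
  110–111 then 1–11 → 2 + 11 = 13 bp
Sorted largest to smallest: 52, 29, 17, 13 bp.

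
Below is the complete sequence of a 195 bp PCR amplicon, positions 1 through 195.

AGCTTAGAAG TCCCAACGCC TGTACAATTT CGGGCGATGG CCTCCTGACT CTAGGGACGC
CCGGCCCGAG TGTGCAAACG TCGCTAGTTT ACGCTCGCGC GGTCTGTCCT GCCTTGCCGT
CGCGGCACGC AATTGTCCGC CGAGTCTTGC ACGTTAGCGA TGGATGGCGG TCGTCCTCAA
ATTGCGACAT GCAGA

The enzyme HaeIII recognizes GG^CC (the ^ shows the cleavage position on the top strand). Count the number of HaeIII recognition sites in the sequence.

GGCC occurs starting at positions 39, 63.
HaeIII cuts at 2 sites.

2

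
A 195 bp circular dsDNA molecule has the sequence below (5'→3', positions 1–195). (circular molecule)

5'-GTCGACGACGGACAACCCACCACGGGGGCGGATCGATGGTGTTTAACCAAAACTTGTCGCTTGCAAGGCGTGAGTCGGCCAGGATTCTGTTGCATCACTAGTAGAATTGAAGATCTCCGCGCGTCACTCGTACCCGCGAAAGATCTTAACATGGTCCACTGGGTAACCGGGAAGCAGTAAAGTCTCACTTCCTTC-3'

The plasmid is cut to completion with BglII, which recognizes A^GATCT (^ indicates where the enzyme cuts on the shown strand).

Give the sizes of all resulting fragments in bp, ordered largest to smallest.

BglII sites (AGATCT) start at positions 111, 141.
BglII cuts after the first base of each site, so after positions 111, 141.
Circular molecule, 2 cuts → 2 fragments:
  112–141 → 30 bp
  142–195 then 1–111 → 54 + 111 = 165 bp
Sorted largest to smallest: 165, 30 bp.

165, 30 bp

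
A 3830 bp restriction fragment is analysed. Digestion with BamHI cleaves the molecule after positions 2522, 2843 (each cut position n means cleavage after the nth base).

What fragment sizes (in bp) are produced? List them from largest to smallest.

2522, 987, 321 bp

Linear molecule, 2 cuts → 3 fragments:
  2522 − 0 = 2522 bp
  2843 − 2522 = 321 bp
  3830 − 2843 = 987 bp
Sorted largest to smallest: 2522, 987, 321 bp.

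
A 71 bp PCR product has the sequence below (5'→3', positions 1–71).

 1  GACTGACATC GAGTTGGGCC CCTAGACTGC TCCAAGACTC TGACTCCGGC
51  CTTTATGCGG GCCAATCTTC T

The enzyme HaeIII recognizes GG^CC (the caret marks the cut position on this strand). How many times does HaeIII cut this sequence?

GGCC occurs starting at positions 17, 48, 60.
HaeIII cuts at 3 sites.

3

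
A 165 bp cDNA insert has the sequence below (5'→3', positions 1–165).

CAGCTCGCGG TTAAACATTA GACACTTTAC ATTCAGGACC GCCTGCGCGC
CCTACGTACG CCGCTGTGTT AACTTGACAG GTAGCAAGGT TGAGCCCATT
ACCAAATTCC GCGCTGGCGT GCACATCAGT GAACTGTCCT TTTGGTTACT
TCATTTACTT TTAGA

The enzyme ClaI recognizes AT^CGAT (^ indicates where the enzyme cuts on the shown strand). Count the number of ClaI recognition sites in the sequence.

0

No occurrence of ATCGAT is present in the sequence.
ClaI does not cut: 0 sites.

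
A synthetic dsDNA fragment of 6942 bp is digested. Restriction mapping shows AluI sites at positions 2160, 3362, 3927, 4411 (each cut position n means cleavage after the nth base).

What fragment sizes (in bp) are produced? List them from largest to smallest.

2531, 2160, 1202, 565, 484 bp

Linear molecule, 4 cuts → 5 fragments:
  2160 − 0 = 2160 bp
  3362 − 2160 = 1202 bp
  3927 − 3362 = 565 bp
  4411 − 3927 = 484 bp
  6942 − 4411 = 2531 bp
Sorted largest to smallest: 2531, 2160, 1202, 565, 484 bp.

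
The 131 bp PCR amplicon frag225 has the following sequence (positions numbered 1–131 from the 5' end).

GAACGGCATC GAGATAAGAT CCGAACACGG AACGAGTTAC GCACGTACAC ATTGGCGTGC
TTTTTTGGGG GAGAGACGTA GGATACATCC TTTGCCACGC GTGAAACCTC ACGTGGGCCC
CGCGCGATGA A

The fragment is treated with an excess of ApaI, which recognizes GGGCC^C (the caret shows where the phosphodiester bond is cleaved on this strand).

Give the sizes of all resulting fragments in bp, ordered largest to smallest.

119, 12 bp

The ApaI site (GGGCCC) starts at position 115.
ApaI cuts after base 5 of each site (before the last base), so after position 119.
Linear molecule, 1 cut → 2 fragments:
  1–119 → 119 bp
  120–131 → 12 bp
Sorted largest to smallest: 119, 12 bp.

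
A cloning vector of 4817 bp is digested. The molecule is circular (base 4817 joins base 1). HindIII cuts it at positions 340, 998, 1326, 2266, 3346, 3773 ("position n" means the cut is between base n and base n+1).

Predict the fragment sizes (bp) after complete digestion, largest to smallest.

1384, 1080, 940, 658, 427, 328 bp

Circular molecule, 6 cuts → 6 fragments:
  998 − 340 = 658 bp
  1326 − 998 = 328 bp
  2266 − 1326 = 940 bp
  3346 − 2266 = 1080 bp
  3773 − 3346 = 427 bp
  wrap: 4817 − 3773 + 340 = 1384 bp
Sorted largest to smallest: 1384, 1080, 940, 658, 427, 328 bp.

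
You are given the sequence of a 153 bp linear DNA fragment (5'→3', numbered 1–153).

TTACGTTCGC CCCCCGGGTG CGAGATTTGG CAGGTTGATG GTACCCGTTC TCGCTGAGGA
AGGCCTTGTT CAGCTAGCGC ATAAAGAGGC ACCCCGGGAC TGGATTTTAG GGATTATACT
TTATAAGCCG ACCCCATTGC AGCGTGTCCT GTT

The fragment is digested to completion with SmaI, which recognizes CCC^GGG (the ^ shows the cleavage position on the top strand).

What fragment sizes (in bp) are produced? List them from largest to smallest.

SmaI sites (CCCGGG) start at positions 13, 93.
SmaI cuts after base 3 of each site, so after positions 15, 95.
Linear molecule, 2 cuts → 3 fragments:
  1–15 → 15 bp
  16–95 → 80 bp
  96–153 → 58 bp
Sorted largest to smallest: 80, 58, 15 bp.

80, 58, 15 bp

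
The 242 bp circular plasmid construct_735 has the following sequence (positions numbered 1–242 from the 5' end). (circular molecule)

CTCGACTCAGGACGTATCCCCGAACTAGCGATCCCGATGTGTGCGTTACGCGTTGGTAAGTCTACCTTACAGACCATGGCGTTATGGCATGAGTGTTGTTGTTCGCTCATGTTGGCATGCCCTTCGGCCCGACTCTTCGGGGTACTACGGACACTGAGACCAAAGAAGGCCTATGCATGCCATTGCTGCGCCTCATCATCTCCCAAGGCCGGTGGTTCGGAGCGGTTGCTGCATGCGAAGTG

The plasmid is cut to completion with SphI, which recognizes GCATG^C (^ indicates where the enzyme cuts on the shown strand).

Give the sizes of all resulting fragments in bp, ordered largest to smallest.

126, 60, 56 bp

SphI sites (GCATGC) start at positions 115, 175, 231.
SphI cuts after base 5 of each site (before the last base), so after positions 119, 179, 235.
Circular molecule, 3 cuts → 3 fragments:
  120–179 → 60 bp
  180–235 → 56 bp
  236–242 then 1–119 → 7 + 119 = 126 bp
Sorted largest to smallest: 126, 60, 56 bp.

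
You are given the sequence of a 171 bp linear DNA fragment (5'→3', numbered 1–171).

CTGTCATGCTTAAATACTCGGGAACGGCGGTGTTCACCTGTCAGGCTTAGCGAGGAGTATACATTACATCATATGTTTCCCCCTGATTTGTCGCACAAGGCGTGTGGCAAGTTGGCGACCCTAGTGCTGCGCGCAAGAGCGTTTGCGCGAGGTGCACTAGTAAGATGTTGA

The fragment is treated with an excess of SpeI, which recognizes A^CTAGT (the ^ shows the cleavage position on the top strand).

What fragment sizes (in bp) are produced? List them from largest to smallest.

156, 15 bp

The SpeI site (ACTAGT) starts at position 156.
SpeI cuts after the first base of each site, so after position 156.
Linear molecule, 1 cut → 2 fragments:
  1–156 → 156 bp
  157–171 → 15 bp
Sorted largest to smallest: 156, 15 bp.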